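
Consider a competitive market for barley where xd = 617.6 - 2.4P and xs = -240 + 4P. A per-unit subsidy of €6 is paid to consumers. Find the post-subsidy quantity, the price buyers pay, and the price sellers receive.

x' = 305; buyers pay €130.25; sellers receive €136.25

Pre-subsidy: 617.6 - 2.4P = -240 + 4P gives P* = 134, x* = 296.
With the rebate, buyers effectively pay Pb = Ps − 6, where Ps is the price sellers receive.
Demand in terms of Ps becomes xd = 617.6 − 2.4(Ps − 6) = 632 - 2.4Ps. Setting this equal to supply: 632 - 2.4Ps = -240 + 4Ps, so Ps = 136.25.
Buyers pay Pb = 136.25 − 6 = 130.25; x' = -240 + 4·136.25 = 305.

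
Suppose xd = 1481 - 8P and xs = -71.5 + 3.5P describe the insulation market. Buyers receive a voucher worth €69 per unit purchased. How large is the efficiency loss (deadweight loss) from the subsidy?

Pre-subsidy: 1481 - 8P = -71.5 + 3.5P gives P* = 135, x* = 401.
With the rebate, buyers effectively pay Pb = Ps − 69, where Ps is the price sellers receive.
Demand in terms of Ps becomes xd = 1481 − 8(Ps − 69) = 2033 - 8Ps. Setting this equal to supply: 2033 - 8Ps = -71.5 + 3.5Ps, so Ps = 183.
Buyers pay Pb = 183 − 69 = 114; x' = -71.5 + 3.5·183 = 569.
The subsidy expands output by 569 − 401 = 168 past the efficient level; on those units the gap between marginal cost and willingness to pay runs from 0 up to 69.
DWL = ½ × 69 × 168 = 5796.

Deadweight loss = €5796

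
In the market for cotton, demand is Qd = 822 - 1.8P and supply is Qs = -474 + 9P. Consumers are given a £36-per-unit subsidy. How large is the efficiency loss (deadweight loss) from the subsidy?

Deadweight loss = £972

Pre-subsidy: 822 - 1.8P = -474 + 9P gives P* = 120, Q* = 606.
With the rebate, buyers effectively pay Pb = Ps − 36, where Ps is the price sellers receive.
Demand in terms of Ps becomes Qd = 822 − 1.8(Ps − 36) = 886.8 - 1.8Ps. Setting this equal to supply: 886.8 - 1.8Ps = -474 + 9Ps, so Ps = 126.
Buyers pay Pb = 126 − 36 = 90; Q' = -474 + 9·126 = 660.
The subsidy expands output by 660 − 606 = 54 past the efficient level; on those units the gap between marginal cost and willingness to pay runs from 0 up to 36.
DWL = ½ × 36 × 54 = 972.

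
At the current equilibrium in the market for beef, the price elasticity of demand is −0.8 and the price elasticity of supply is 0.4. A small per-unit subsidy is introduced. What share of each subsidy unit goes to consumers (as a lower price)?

Consumer share = 1/3

For a small subsidy around the equilibrium, the benefit split depends on the relative slopes, which at a point are proportional to the elasticities.
Buyer share = εs/(εs + |εd|) = 0.4/(0.4 + 0.8) = 1/3; seller share = |εd|/(εs + |εd|) = 2/3.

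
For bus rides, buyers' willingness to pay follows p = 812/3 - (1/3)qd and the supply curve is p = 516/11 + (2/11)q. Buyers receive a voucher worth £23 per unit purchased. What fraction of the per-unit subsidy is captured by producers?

Pre-subsidy: 812/3 - (1/3)q = 516/11 + (2/11)q gives q* = 7384/17 and p* = 2140/17.
With the rebate, buyers effectively pay pb = ps − 23, where ps is the price sellers receive.
On the curves, pb = 812/3 - (1/3)q and ps = 516/11 + (2/11)q; the wedge ps − pb = 23 gives 516/11 + (2/11)q − (812/3 - (1/3)q) = 23, so q' = 479.
Then pb = 812/3 − (1/3)·479 = 111 and ps = 516/11 + (2/11)·479 = 134.
Buyers' price falls by p* − pb = 2140/17 − 111 = 253/17; sellers' price rises by ps − p* = 134 − 2140/17 = 138/17.
So producers capture (138/17)/23 = 6/17 of each unit of subsidy.

Producer share = 6/17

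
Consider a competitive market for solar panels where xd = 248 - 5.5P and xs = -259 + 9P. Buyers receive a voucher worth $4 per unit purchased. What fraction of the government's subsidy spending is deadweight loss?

DWL / government spending = 198/2011

Pre-subsidy: 248 - 5.5P = -259 + 9P gives P* = 1014/29, x* = 1615/29.
With the rebate, buyers effectively pay Pb = Ps − 4, where Ps is the price sellers receive.
Demand in terms of Ps becomes xd = 248 − 5.5(Ps − 4) = 270 - 5.5Ps. Setting this equal to supply: 270 - 5.5Ps = -259 + 9Ps, so Ps = 1058/29.
Buyers pay Pb = 1058/29 − 4 = 942/29; x' = -259 + 9·(1058/29) = 2011/29.
ΔCS = ½(1615/29 + 2011/29)(1014/29 − 942/29) = 130536/841; ΔPS = ½(1615/29 + 2011/29)(1058/29 − 1014/29) = 79772/841.
Government spending = 4 × 2011/29 = 8044/29.
DWL = ½ × 4 × (2011/29 − 1615/29) = 792/29; fraction = (792/29) / (8044/29) = 198/2011.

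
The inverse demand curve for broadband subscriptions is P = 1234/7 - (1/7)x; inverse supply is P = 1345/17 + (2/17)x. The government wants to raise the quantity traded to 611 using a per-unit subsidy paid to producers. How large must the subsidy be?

At x = 611, from the demand curve buyers pay Pb = 1234/7 − (1/7)·611 = 89; from the supply curve sellers need Ps = 1345/17 + (2/17)·611 = 151.
The subsidy must fill the gap: s = Ps − Pb = 151 − 89 = 62.

Required subsidy s = 62 per unit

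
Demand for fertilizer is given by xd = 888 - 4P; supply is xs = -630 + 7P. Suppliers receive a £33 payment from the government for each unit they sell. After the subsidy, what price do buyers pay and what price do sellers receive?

Pre-subsidy: 888 - 4P = -630 + 7P gives P* = 138, x* = 336.
With the subsidy, sellers receive Ps = Pb + 33 for each unit, where Pb is the price buyers pay.
Supply in terms of Pb becomes xs = -630 + 7(Pb + 33) = -399 + 7Pb. Setting this equal to demand: 888 - 4Pb = -399 + 7Pb, so Pb = 117.
Sellers receive Ps = 117 + 33 = 150; x' = 888 − 4·117 = 420.

Buyers pay £117; sellers receive £150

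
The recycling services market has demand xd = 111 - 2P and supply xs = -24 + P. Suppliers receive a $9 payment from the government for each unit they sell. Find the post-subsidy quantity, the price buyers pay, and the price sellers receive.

Pre-subsidy: 111 - 2P = -24 + P gives P* = 45, x* = 21.
With the subsidy, sellers receive Ps = Pb + 9 for each unit, where Pb is the price buyers pay.
Supply in terms of Pb becomes xs = -24 + 1(Pb + 9) = -15 + Pb. Setting this equal to demand: 111 - 2Pb = -15 + Pb, so Pb = 42.
Sellers receive Ps = 42 + 9 = 51; x' = 111 − 2·42 = 27.

x' = 27; buyers pay $42; sellers receive $51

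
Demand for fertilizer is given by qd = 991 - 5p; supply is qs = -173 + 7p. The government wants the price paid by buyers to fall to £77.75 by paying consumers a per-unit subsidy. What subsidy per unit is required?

At a buyer price of 77.75, quantity demanded is 991 − 5·77.75 = 602.25.
Sellers supply 602.25 only when they receive ps with -173 + 7·ps = 602.25, i.e. ps = 110.75.
s = ps − pb = 110.75 − 77.75 = 33.

Required subsidy s = £33 per unit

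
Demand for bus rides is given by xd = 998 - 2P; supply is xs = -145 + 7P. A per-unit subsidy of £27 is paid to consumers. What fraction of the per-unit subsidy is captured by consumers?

Consumer share = 7/9

Pre-subsidy: 998 - 2P = -145 + 7P gives P* = 127, x* = 744.
With the rebate, buyers effectively pay Pb = Ps − 27, where Ps is the price sellers receive.
Demand in terms of Ps becomes xd = 998 − 2(Ps − 27) = 1052 - 2Ps. Setting this equal to supply: 1052 - 2Ps = -145 + 7Ps, so Ps = 133.
Buyers pay Pb = 133 − 27 = 106; x' = -145 + 7·133 = 786.
Buyers' price falls by P* − Pb = 127 − 106 = 21; sellers' price rises by Ps − P* = 133 − 127 = 6.
So consumers capture 21/27 = 7/9 of each unit of subsidy.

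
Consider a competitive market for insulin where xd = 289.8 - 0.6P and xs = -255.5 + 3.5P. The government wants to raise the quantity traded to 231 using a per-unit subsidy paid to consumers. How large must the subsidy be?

Required subsidy s = 41 per unit

At x = 231, invert demand for the buyer price: Pb = (289.8 − 231)/0.6 = 98; invert supply for the seller price: Ps = (231 − (-255.5))/3.5 = 139.
The subsidy must fill the gap: s = Ps − Pb = 139 − 98 = 41.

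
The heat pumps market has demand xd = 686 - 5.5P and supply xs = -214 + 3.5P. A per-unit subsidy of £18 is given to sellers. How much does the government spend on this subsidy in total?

Pre-subsidy: 686 - 5.5P = -214 + 3.5P gives P* = 100, x* = 136.
With the subsidy, sellers receive Ps = Pb + 18 for each unit, where Pb is the price buyers pay.
Supply in terms of Pb becomes xs = -214 + 3.5(Pb + 18) = -151 + 3.5Pb. Setting this equal to demand: 686 - 5.5Pb = -151 + 3.5Pb, so Pb = 93.
Sellers receive Ps = 93 + 18 = 111; x' = 686 − 5.5·93 = 174.5.
Government outlay = subsidy × quantity = 18 × 174.5 = 3141.

Government cost = £3141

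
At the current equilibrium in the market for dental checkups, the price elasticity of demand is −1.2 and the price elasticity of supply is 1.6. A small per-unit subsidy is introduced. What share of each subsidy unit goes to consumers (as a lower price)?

For a small subsidy around the equilibrium, the benefit split depends on the relative slopes, which at a point are proportional to the elasticities.
Buyer share = εs/(εs + |εd|) = 1.6/(1.6 + 1.2) = 4/7; seller share = |εd|/(εs + |εd|) = 3/7.

Consumer share = 4/7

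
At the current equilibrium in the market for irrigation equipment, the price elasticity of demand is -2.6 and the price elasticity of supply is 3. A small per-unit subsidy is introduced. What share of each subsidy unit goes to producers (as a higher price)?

Producer share = 13/28

For a small subsidy around the equilibrium, the benefit split depends on the relative slopes, which at a point are proportional to the elasticities.
Buyer share = εs/(εs + |εd|) = 3/(3 + 2.6) = 15/28; seller share = |εd|/(εs + |εd|) = 13/28.
So producers capture 13/28 of the subsidy.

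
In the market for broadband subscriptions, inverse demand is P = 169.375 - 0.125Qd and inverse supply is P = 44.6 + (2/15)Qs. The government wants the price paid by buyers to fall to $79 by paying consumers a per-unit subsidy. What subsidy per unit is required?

At a buyer price of 79, quantity demanded is 1355 − 8·79 = 723.
Sellers supply 723 only when they receive Ps = 44.6 + (2/15)·723 = 141.
s = Ps − Pb = 141 − 79 = 62.

Required subsidy s = $62 per unit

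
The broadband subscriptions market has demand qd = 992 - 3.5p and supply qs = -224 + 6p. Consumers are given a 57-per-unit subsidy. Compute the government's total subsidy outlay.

Pre-subsidy: 992 - 3.5p = -224 + 6p gives p* = 128, q* = 544.
With the rebate, buyers effectively pay pb = ps − 57, where ps is the price sellers receive.
Demand in terms of ps becomes qd = 992 − 3.5(ps − 57) = 1191.5 - 3.5ps. Setting this equal to supply: 1191.5 - 3.5ps = -224 + 6ps, so ps = 149.
Buyers pay pb = 149 − 57 = 92; q' = -224 + 6·149 = 670.
Government outlay = subsidy × quantity = 57 × 670 = 38190.

Government cost = 38190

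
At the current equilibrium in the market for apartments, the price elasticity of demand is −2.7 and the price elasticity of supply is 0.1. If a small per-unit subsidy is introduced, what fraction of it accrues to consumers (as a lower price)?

Consumer share = 1/28

For a small subsidy around the equilibrium, the benefit split depends on the relative slopes, which at a point are proportional to the elasticities.
Buyer share = εs/(εs + |εd|) = 0.1/(0.1 + 2.7) = 1/28; seller share = |εd|/(εs + |εd|) = 27/28.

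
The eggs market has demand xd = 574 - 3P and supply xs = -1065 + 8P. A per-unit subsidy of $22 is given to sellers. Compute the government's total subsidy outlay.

Pre-subsidy: 574 - 3P = -1065 + 8P gives P* = 149, x* = 127.
With the subsidy, sellers receive Ps = Pb + 22 for each unit, where Pb is the price buyers pay.
Supply in terms of Pb becomes xs = -1065 + 8(Pb + 22) = -889 + 8Pb. Setting this equal to demand: 574 - 3Pb = -889 + 8Pb, so Pb = 133.
Sellers receive Ps = 133 + 22 = 155; x' = 574 − 3·133 = 175.
Government outlay = subsidy × quantity = 22 × 175 = 3850.

Government cost = $3850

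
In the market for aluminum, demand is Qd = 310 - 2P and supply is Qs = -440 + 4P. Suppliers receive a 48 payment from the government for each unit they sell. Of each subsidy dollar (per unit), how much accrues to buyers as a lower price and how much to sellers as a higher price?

Buyers gain 32 per unit; sellers gain 16 per unit

Pre-subsidy: 310 - 2P = -440 + 4P gives P* = 125, Q* = 60.
With the subsidy, sellers receive Ps = Pb + 48 for each unit, where Pb is the price buyers pay.
Supply in terms of Pb becomes Qs = -440 + 4(Pb + 48) = -248 + 4Pb. Setting this equal to demand: 310 - 2Pb = -248 + 4Pb, so Pb = 93.
Sellers receive Ps = 93 + 48 = 141; Q' = 310 − 2·93 = 124.
Buyers' price falls by P* − Pb = 125 − 93 = 32; sellers' price rises by Ps − P* = 141 − 125 = 16.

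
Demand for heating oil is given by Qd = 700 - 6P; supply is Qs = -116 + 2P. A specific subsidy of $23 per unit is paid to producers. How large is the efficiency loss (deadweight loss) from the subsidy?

Pre-subsidy: 700 - 6P = -116 + 2P gives P* = 102, Q* = 88.
With the subsidy, sellers receive Ps = Pb + 23 for each unit, where Pb is the price buyers pay.
Supply in terms of Pb becomes Qs = -116 + 2(Pb + 23) = -70 + 2Pb. Setting this equal to demand: 700 - 6Pb = -70 + 2Pb, so Pb = 96.25.
Sellers receive Ps = 96.25 + 23 = 119.25; Q' = 700 − 6·96.25 = 122.5.
The subsidy expands output by 122.5 − 88 = 34.5 past the efficient level; on those units the gap between marginal cost and willingness to pay runs from 0 up to 23.
DWL = ½ × 23 × 34.5 = 396.75.

Deadweight loss = $396.75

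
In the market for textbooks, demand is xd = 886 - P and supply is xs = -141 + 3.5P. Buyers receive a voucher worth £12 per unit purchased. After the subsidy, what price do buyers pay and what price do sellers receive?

Pre-subsidy: 886 - P = -141 + 3.5P gives P* = 2054/9, x* = 5920/9.
With the rebate, buyers effectively pay Pb = Ps − 12, where Ps is the price sellers receive.
Demand in terms of Ps becomes xd = 886 − 1(Ps − 12) = 898 - Ps. Setting this equal to supply: 898 - Ps = -141 + 3.5Ps, so Ps = 2078/9.
Buyers pay Pb = 2078/9 − 12 = 1970/9; x' = -141 + 3.5·(2078/9) = 6004/9.

Buyers pay 1970/9; sellers receive 2078/9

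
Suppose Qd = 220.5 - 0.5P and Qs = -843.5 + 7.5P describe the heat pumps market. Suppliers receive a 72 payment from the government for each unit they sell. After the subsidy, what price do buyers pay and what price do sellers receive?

Buyers pay 65.5; sellers receive 137.5

Pre-subsidy: 220.5 - 0.5P = -843.5 + 7.5P gives P* = 133, Q* = 154.
With the subsidy, sellers receive Ps = Pb + 72 for each unit, where Pb is the price buyers pay.
Supply in terms of Pb becomes Qs = -843.5 + 7.5(Pb + 72) = -303.5 + 7.5Pb. Setting this equal to demand: 220.5 - 0.5Pb = -303.5 + 7.5Pb, so Pb = 65.5.
Sellers receive Ps = 65.5 + 72 = 137.5; Q' = 220.5 − 0.5·65.5 = 187.75.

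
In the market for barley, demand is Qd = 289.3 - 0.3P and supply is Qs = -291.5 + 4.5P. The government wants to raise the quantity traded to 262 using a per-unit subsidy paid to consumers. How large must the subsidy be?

Required subsidy s = 32 per unit

At Q = 262, invert demand for the buyer price: Pb = (289.3 − 262)/0.3 = 91; invert supply for the seller price: Ps = (262 − (-291.5))/4.5 = 123.
The subsidy must fill the gap: s = Ps − Pb = 123 − 91 = 32.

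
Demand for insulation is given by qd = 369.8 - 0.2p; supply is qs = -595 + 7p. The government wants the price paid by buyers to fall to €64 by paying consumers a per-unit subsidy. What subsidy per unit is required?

Required subsidy s = €72 per unit

At a buyer price of 64, quantity demanded is 369.8 − 0.2·64 = 357.
Sellers supply 357 only when they receive ps with -595 + 7·ps = 357, i.e. ps = 136.
s = ps − pb = 136 − 64 = 72.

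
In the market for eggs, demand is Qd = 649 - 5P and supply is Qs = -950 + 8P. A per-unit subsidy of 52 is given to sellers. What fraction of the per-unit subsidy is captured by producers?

Pre-subsidy: 649 - 5P = -950 + 8P gives P* = 123, Q* = 34.
With the subsidy, sellers receive Ps = Pb + 52 for each unit, where Pb is the price buyers pay.
Supply in terms of Pb becomes Qs = -950 + 8(Pb + 52) = -534 + 8Pb. Setting this equal to demand: 649 - 5Pb = -534 + 8Pb, so Pb = 91.
Sellers receive Ps = 91 + 52 = 143; Q' = 649 − 5·91 = 194.
Buyers' price falls by P* − Pb = 123 − 91 = 32; sellers' price rises by Ps − P* = 143 − 123 = 20.
So producers capture 20/52 = 5/13 of each unit of subsidy.

Producer share = 5/13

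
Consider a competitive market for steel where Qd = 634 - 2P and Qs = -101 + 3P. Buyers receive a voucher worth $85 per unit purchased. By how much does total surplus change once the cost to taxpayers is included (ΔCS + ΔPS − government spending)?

Net change in total surplus = -$4335

Pre-subsidy: 634 - 2P = -101 + 3P gives P* = 147, Q* = 340.
With the rebate, buyers effectively pay Pb = Ps − 85, where Ps is the price sellers receive.
Demand in terms of Ps becomes Qd = 634 − 2(Ps − 85) = 804 - 2Ps. Setting this equal to supply: 804 - 2Ps = -101 + 3Ps, so Ps = 181.
Buyers pay Pb = 181 − 85 = 96; Q' = -101 + 3·181 = 442.
ΔCS = ½(340 + 442)(147 − 96) = 19941; ΔPS = ½(340 + 442)(181 − 147) = 13294.
Government spending = 85 × 442 = 37570.
Net change = 19941 + 13294 − 37570 = -4335. The loss equals the DWL triangle ½·85·102.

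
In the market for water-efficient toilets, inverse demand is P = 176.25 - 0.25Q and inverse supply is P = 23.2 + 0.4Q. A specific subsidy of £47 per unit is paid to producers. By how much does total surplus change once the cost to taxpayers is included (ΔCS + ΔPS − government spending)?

Pre-subsidy: 176.25 - 0.25Q = 23.2 + 0.4Q gives Q* = 3061/13 and P* = 1526/13.
With the subsidy, sellers receive Ps = Pb + 47 for each unit, where Pb is the price buyers pay.
On the curves, Pb = 176.25 - 0.25Q and Ps = 23.2 + 0.4Q; the wedge Ps − Pb = 47 gives 23.2 + 0.4Q − (176.25 - 0.25Q) = 47, so Q' = 4001/13.
Then Pb = 176.25 − 0.25·(4001/13) = 1291/13 and Ps = 23.2 + 0.4·(4001/13) = 1902/13.
ΔCS = ½(3061/13 + 4001/13)(1526/13 − 1291/13) = 829785/169; ΔPS = ½(3061/13 + 4001/13)(1902/13 − 1526/13) = 1327656/169.
Government spending = 47 × 4001/13 = 188047/13.
Net change = 829785/169 + 1327656/169 − 188047/13 = -22090/13. The loss equals the DWL triangle ½·47·940/13.

Net change in total surplus = -22090/13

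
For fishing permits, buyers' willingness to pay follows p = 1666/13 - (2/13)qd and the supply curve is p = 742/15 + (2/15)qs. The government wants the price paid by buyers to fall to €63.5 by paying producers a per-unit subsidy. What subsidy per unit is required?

Required subsidy s = €42 per unit

At a buyer price of 63.5, quantity demanded is 833 − 6.5·63.5 = 420.25.
Sellers supply 420.25 only when they receive ps = 742/15 + (2/15)·420.25 = 105.5.
s = ps − pb = 105.5 − 63.5 = 42.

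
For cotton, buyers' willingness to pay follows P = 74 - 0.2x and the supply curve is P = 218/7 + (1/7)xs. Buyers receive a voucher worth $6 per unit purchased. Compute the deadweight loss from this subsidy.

Deadweight loss = $52.5

Pre-subsidy: 74 - 0.2x = 218/7 + (1/7)x gives x* = 125 and P* = 49.
With the rebate, buyers effectively pay Pb = Ps − 6, where Ps is the price sellers receive.
On the curves, Pb = 74 - 0.2x and Ps = 218/7 + (1/7)x; the wedge Ps − Pb = 6 gives 218/7 + (1/7)x − (74 - 0.2x) = 6, so x' = 142.5.
Then Pb = 74 − 0.2·142.5 = 45.5 and Ps = 218/7 + (1/7)·142.5 = 51.5.
The subsidy expands output by 142.5 − 125 = 17.5 past the efficient level; on those units the gap between marginal cost and willingness to pay runs from 0 up to 6.
DWL = ½ × 6 × 17.5 = 52.5.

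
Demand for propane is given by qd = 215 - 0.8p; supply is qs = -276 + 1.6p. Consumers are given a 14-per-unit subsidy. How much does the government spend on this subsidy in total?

Pre-subsidy: 215 - 0.8p = -276 + 1.6p gives p* = 2455/12, q* = 154/3.
With the rebate, buyers effectively pay pb = ps − 14, where ps is the price sellers receive.
Demand in terms of ps becomes qd = 215 − 0.8(ps − 14) = 226.2 - 0.8ps. Setting this equal to supply: 226.2 - 0.8ps = -276 + 1.6ps, so ps = 209.25.
Buyers pay pb = 209.25 − 14 = 195.25; q' = -276 + 1.6·209.25 = 58.8.
Government outlay = subsidy × quantity = 14 × 58.8 = 823.2.

Government cost = 823.2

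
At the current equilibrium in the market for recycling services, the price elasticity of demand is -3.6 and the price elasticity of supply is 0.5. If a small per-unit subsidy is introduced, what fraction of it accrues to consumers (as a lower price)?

For a small subsidy around the equilibrium, the benefit split depends on the relative slopes, which at a point are proportional to the elasticities.
Buyer share = εs/(εs + |εd|) = 0.5/(0.5 + 3.6) = 5/41; seller share = |εd|/(εs + |εd|) = 36/41.

Consumer share = 5/41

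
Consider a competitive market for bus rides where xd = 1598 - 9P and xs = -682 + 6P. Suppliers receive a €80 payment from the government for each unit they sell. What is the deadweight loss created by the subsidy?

Pre-subsidy: 1598 - 9P = -682 + 6P gives P* = 152, x* = 230.
With the subsidy, sellers receive Ps = Pb + 80 for each unit, where Pb is the price buyers pay.
Supply in terms of Pb becomes xs = -682 + 6(Pb + 80) = -202 + 6Pb. Setting this equal to demand: 1598 - 9Pb = -202 + 6Pb, so Pb = 120.
Sellers receive Ps = 120 + 80 = 200; x' = 1598 − 9·120 = 518.
The subsidy expands output by 518 − 230 = 288 past the efficient level; on those units the gap between marginal cost and willingness to pay runs from 0 up to 80.
DWL = ½ × 80 × 288 = 11520.

Deadweight loss = €11520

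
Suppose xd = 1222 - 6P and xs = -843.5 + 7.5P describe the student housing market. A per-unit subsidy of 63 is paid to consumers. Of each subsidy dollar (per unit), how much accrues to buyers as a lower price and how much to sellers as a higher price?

Buyers gain 35 per unit; sellers gain 28 per unit

Pre-subsidy: 1222 - 6P = -843.5 + 7.5P gives P* = 153, x* = 304.
With the rebate, buyers effectively pay Pb = Ps − 63, where Ps is the price sellers receive.
Demand in terms of Ps becomes xd = 1222 − 6(Ps − 63) = 1600 - 6Ps. Setting this equal to supply: 1600 - 6Ps = -843.5 + 7.5Ps, so Ps = 181.
Buyers pay Pb = 181 − 63 = 118; x' = -843.5 + 7.5·181 = 514.
Buyers' price falls by P* − Pb = 153 − 118 = 35; sellers' price rises by Ps − P* = 181 − 153 = 28.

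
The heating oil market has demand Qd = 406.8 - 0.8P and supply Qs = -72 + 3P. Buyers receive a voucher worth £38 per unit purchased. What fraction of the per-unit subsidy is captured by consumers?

Consumer share = 15/19

Pre-subsidy: 406.8 - 0.8P = -72 + 3P gives P* = 126, Q* = 306.
With the rebate, buyers effectively pay Pb = Ps − 38, where Ps is the price sellers receive.
Demand in terms of Ps becomes Qd = 406.8 − 0.8(Ps − 38) = 437.2 - 0.8Ps. Setting this equal to supply: 437.2 - 0.8Ps = -72 + 3Ps, so Ps = 134.
Buyers pay Pb = 134 − 38 = 96; Q' = -72 + 3·134 = 330.
Buyers' price falls by P* − Pb = 126 − 96 = 30; sellers' price rises by Ps − P* = 134 − 126 = 8.
So consumers capture 30/38 = 15/19 of each unit of subsidy.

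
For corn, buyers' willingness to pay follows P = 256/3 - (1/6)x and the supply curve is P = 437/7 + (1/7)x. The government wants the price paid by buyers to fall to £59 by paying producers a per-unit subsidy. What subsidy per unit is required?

Required subsidy s = £26 per unit

At a buyer price of 59, quantity demanded is 512 − 6·59 = 158.
Sellers supply 158 only when they receive Ps = 437/7 + (1/7)·158 = 85.
s = Ps − Pb = 85 − 59 = 26.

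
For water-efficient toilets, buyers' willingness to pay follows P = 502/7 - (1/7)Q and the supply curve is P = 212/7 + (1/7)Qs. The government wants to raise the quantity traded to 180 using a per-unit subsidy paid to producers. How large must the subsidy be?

Required subsidy s = 10 per unit

At Q = 180, from the demand curve buyers pay Pb = 502/7 − (1/7)·180 = 46; from the supply curve sellers need Ps = 212/7 + (1/7)·180 = 56.
The subsidy must fill the gap: s = Ps − Pb = 56 − 46 = 10.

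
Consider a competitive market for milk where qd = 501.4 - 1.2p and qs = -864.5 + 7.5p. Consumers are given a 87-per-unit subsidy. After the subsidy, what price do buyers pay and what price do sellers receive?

Buyers pay 82; sellers receive 169

Pre-subsidy: 501.4 - 1.2p = -864.5 + 7.5p gives p* = 157, q* = 313.
With the rebate, buyers effectively pay pb = ps − 87, where ps is the price sellers receive.
Demand in terms of ps becomes qd = 501.4 − 1.2(ps − 87) = 605.8 - 1.2ps. Setting this equal to supply: 605.8 - 1.2ps = -864.5 + 7.5ps, so ps = 169.
Buyers pay pb = 169 − 87 = 82; q' = -864.5 + 7.5·169 = 403.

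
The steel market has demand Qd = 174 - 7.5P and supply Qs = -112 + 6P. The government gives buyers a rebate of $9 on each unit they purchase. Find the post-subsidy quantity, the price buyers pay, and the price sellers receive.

Q' = 406/9; buyers pay 464/27; sellers receive 707/27

Pre-subsidy: 174 - 7.5P = -112 + 6P gives P* = 572/27, Q* = 136/9.
With the rebate, buyers effectively pay Pb = Ps − 9, where Ps is the price sellers receive.
Demand in terms of Ps becomes Qd = 174 − 7.5(Ps − 9) = 241.5 - 7.5Ps. Setting this equal to supply: 241.5 - 7.5Ps = -112 + 6Ps, so Ps = 707/27.
Buyers pay Pb = 707/27 − 9 = 464/27; Q' = -112 + 6·(707/27) = 406/9.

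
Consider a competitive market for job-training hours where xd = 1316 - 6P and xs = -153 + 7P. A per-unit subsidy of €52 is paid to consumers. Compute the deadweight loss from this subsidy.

Pre-subsidy: 1316 - 6P = -153 + 7P gives P* = 113, x* = 638.
With the rebate, buyers effectively pay Pb = Ps − 52, where Ps is the price sellers receive.
Demand in terms of Ps becomes xd = 1316 − 6(Ps − 52) = 1628 - 6Ps. Setting this equal to supply: 1628 - 6Ps = -153 + 7Ps, so Ps = 137.
Buyers pay Pb = 137 − 52 = 85; x' = -153 + 7·137 = 806.
The subsidy expands output by 806 − 638 = 168 past the efficient level; on those units the gap between marginal cost and willingness to pay runs from 0 up to 52.
DWL = ½ × 52 × 168 = 4368.

Deadweight loss = €4368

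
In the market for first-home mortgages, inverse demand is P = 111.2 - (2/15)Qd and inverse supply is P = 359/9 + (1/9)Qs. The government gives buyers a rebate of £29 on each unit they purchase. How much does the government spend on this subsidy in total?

Government cost = 130906/11

Pre-subsidy: 111.2 - (2/15)Q = 359/9 + (1/9)Q gives Q* = 3209/11 and P* = 2386/33.
With the rebate, buyers effectively pay Pb = Ps − 29, where Ps is the price sellers receive.
On the curves, Pb = 111.2 - (2/15)Q and Ps = 359/9 + (1/9)Q; the wedge Ps − Pb = 29 gives 359/9 + (1/9)Q − (111.2 - (2/15)Q) = 29, so Q' = 4514/11.
Then Pb = 111.2 − (2/15)·(4514/11) = 1864/33 and Ps = 359/9 + (1/9)·(4514/11) = 2821/33.
Government outlay = subsidy × quantity = 29 × 4514/11 = 130906/11.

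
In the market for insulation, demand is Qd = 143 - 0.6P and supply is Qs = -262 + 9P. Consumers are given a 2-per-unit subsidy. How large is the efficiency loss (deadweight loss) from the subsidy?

Deadweight loss = 1.125

Pre-subsidy: 143 - 0.6P = -262 + 9P gives P* = 42.1875, Q* = 117.6875.
With the rebate, buyers effectively pay Pb = Ps − 2, where Ps is the price sellers receive.
Demand in terms of Ps becomes Qd = 143 − 0.6(Ps − 2) = 144.2 - 0.6Ps. Setting this equal to supply: 144.2 - 0.6Ps = -262 + 9Ps, so Ps = 42.3125.
Buyers pay Pb = 42.3125 − 2 = 40.3125; Q' = -262 + 9·42.3125 = 118.8125.
The subsidy expands output by 118.8125 − 117.6875 = 1.125 past the efficient level; on those units the gap between marginal cost and willingness to pay runs from 0 up to 2.
DWL = ½ × 2 × 1.125 = 1.125.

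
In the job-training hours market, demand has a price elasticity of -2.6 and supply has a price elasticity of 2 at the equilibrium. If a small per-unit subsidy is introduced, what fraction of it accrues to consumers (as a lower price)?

For a small subsidy around the equilibrium, the benefit split depends on the relative slopes, which at a point are proportional to the elasticities.
Buyer share = εs/(εs + |εd|) = 2/(2 + 2.6) = 10/23; seller share = |εd|/(εs + |εd|) = 13/23.

Consumer share = 10/23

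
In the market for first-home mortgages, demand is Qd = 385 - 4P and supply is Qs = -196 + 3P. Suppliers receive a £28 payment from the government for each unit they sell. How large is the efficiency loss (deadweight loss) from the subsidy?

Pre-subsidy: 385 - 4P = -196 + 3P gives P* = 83, Q* = 53.
With the subsidy, sellers receive Ps = Pb + 28 for each unit, where Pb is the price buyers pay.
Supply in terms of Pb becomes Qs = -196 + 3(Pb + 28) = -112 + 3Pb. Setting this equal to demand: 385 - 4Pb = -112 + 3Pb, so Pb = 71.
Sellers receive Ps = 71 + 28 = 99; Q' = 385 − 4·71 = 101.
The subsidy expands output by 101 − 53 = 48 past the efficient level; on those units the gap between marginal cost and willingness to pay runs from 0 up to 28.
DWL = ½ × 28 × 48 = 672.

Deadweight loss = £672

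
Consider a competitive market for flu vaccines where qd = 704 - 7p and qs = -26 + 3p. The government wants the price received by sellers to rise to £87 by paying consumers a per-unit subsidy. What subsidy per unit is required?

At a seller price of 87, quantity supplied is -26 + 3·87 = 235.
Buyers absorb 235 only when they pay pb with 704 − 7·pb = 235, i.e. pb = 67.
s = ps − pb = 87 − 67 = 20.

Required subsidy s = £20 per unit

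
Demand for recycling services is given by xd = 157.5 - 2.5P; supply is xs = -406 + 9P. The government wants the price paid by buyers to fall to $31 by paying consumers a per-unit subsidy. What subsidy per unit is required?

At a buyer price of 31, quantity demanded is 157.5 − 2.5·31 = 80.
Sellers supply 80 only when they receive Ps with -406 + 9·Ps = 80, i.e. Ps = 54.
s = Ps − Pb = 54 − 31 = 23.

Required subsidy s = $23 per unit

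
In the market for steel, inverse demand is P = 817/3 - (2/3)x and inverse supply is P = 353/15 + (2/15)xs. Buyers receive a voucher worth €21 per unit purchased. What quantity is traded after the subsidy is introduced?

x' = 337.25

Pre-subsidy: 817/3 - (2/3)x = 353/15 + (2/15)x gives x* = 311 and P* = 65.
With the rebate, buyers effectively pay Pb = Ps − 21, where Ps is the price sellers receive.
On the curves, Pb = 817/3 - (2/3)x and Ps = 353/15 + (2/15)x; the wedge Ps − Pb = 21 gives 353/15 + (2/15)x − (817/3 - (2/3)x) = 21, so x' = 337.25.
Then Pb = 817/3 − (2/3)·337.25 = 47.5 and Ps = 353/15 + (2/15)·337.25 = 68.5.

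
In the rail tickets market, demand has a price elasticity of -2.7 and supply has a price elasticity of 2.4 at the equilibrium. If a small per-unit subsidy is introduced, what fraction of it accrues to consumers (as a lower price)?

For a small subsidy around the equilibrium, the benefit split depends on the relative slopes, which at a point are proportional to the elasticities.
Buyer share = εs/(εs + |εd|) = 2.4/(2.4 + 2.7) = 8/17; seller share = |εd|/(εs + |εd|) = 9/17.

Consumer share = 8/17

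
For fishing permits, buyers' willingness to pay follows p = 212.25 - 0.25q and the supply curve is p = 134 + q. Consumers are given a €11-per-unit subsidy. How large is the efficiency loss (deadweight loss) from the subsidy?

Deadweight loss = €48.4

Pre-subsidy: 212.25 - 0.25q = 134 + q gives q* = 62.6 and p* = 196.6.
With the rebate, buyers effectively pay pb = ps − 11, where ps is the price sellers receive.
On the curves, pb = 212.25 - 0.25q and ps = 134 + q; the wedge ps − pb = 11 gives 134 + q − (212.25 - 0.25q) = 11, so q' = 71.4.
Then pb = 212.25 − 0.25·71.4 = 194.4 and ps = 134 + 1·71.4 = 205.4.
The subsidy expands output by 71.4 − 62.6 = 8.8 past the efficient level; on those units the gap between marginal cost and willingness to pay runs from 0 up to 11.
DWL = ½ × 11 × 8.8 = 48.4.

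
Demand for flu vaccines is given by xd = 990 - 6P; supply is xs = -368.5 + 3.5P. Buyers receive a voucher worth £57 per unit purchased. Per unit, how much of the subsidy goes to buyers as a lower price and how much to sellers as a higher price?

Buyers gain £21 per unit; sellers gain £36 per unit

Pre-subsidy: 990 - 6P = -368.5 + 3.5P gives P* = 143, x* = 132.
With the rebate, buyers effectively pay Pb = Ps − 57, where Ps is the price sellers receive.
Demand in terms of Ps becomes xd = 990 − 6(Ps − 57) = 1332 - 6Ps. Setting this equal to supply: 1332 - 6Ps = -368.5 + 3.5Ps, so Ps = 179.
Buyers pay Pb = 179 − 57 = 122; x' = -368.5 + 3.5·179 = 258.
Buyers' price falls by P* − Pb = 143 − 122 = 21; sellers' price rises by Ps − P* = 179 − 143 = 36.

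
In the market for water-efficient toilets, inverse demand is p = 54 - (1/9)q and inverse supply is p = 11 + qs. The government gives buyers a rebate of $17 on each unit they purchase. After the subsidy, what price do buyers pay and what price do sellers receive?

Buyers pay $48; sellers receive $65

Pre-subsidy: 54 - (1/9)q = 11 + q gives q* = 38.7 and p* = 49.7.
With the rebate, buyers effectively pay pb = ps − 17, where ps is the price sellers receive.
On the curves, pb = 54 - (1/9)q and ps = 11 + q; the wedge ps − pb = 17 gives 11 + q − (54 - (1/9)q) = 17, so q' = 54.
Then pb = 54 − (1/9)·54 = 48 and ps = 11 + 1·54 = 65.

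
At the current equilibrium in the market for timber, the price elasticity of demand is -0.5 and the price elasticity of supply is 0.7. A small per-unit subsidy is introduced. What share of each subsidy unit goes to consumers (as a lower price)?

Consumer share = 7/12

For a small subsidy around the equilibrium, the benefit split depends on the relative slopes, which at a point are proportional to the elasticities.
Buyer share = εs/(εs + |εd|) = 0.7/(0.7 + 0.5) = 7/12; seller share = |εd|/(εs + |εd|) = 5/12.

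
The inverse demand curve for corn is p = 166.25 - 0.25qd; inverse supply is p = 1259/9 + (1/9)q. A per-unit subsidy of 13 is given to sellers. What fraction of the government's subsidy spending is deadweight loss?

Pre-subsidy: 166.25 - 0.25q = 1259/9 + (1/9)q gives q* = 73 and p* = 148.
With the subsidy, sellers receive ps = pb + 13 for each unit, where pb is the price buyers pay.
On the curves, pb = 166.25 - 0.25q and ps = 1259/9 + (1/9)q; the wedge ps − pb = 13 gives 1259/9 + (1/9)q − (166.25 - 0.25q) = 13, so q' = 109.
Then pb = 166.25 − 0.25·109 = 139 and ps = 1259/9 + (1/9)·109 = 152.
ΔCS = ½(73 + 109)(148 − 139) = 819; ΔPS = ½(73 + 109)(152 − 148) = 364.
Government spending = 13 × 109 = 1417.
DWL = ½ × 13 × (109 − 73) = 234; fraction = 234 / 1417 = 18/109.

DWL / government spending = 18/109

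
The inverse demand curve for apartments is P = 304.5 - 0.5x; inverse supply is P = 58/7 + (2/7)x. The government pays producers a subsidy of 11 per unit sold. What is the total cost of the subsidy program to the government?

Pre-subsidy: 304.5 - 0.5x = 58/7 + (2/7)x gives x* = 377 and P* = 116.
With the subsidy, sellers receive Ps = Pb + 11 for each unit, where Pb is the price buyers pay.
On the curves, Pb = 304.5 - 0.5x and Ps = 58/7 + (2/7)x; the wedge Ps − Pb = 11 gives 58/7 + (2/7)x − (304.5 - 0.5x) = 11, so x' = 391.
Then Pb = 304.5 − 0.5·391 = 109 and Ps = 58/7 + (2/7)·391 = 120.
Government outlay = subsidy × quantity = 11 × 391 = 4301.

Government cost = 4301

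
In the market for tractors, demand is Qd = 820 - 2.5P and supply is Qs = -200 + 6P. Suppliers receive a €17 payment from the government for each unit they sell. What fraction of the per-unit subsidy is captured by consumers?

Consumer share = 12/17

Pre-subsidy: 820 - 2.5P = -200 + 6P gives P* = 120, Q* = 520.
With the subsidy, sellers receive Ps = Pb + 17 for each unit, where Pb is the price buyers pay.
Supply in terms of Pb becomes Qs = -200 + 6(Pb + 17) = -98 + 6Pb. Setting this equal to demand: 820 - 2.5Pb = -98 + 6Pb, so Pb = 108.
Sellers receive Ps = 108 + 17 = 125; Q' = 820 − 2.5·108 = 550.
Buyers' price falls by P* − Pb = 120 − 108 = 12; sellers' price rises by Ps − P* = 125 − 120 = 5.
So consumers capture 12/17 = 12/17 of each unit of subsidy.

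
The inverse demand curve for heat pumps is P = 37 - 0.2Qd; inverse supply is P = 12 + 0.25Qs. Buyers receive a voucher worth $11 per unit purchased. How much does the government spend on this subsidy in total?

Pre-subsidy: 37 - 0.2Q = 12 + 0.25Q gives Q* = 500/9 and P* = 233/9.
With the rebate, buyers effectively pay Pb = Ps − 11, where Ps is the price sellers receive.
On the curves, Pb = 37 - 0.2Q and Ps = 12 + 0.25Q; the wedge Ps − Pb = 11 gives 12 + 0.25Q − (37 - 0.2Q) = 11, so Q' = 80.
Then Pb = 37 − 0.2·80 = 21 and Ps = 12 + 0.25·80 = 32.
Government outlay = subsidy × quantity = 11 × 80 = 880.

Government cost = $880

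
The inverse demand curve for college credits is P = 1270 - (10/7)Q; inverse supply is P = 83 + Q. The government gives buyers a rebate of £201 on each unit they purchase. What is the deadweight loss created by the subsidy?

Pre-subsidy: 1270 - (10/7)Q = 83 + Q gives Q* = 8309/17 and P* = 9720/17.
With the rebate, buyers effectively pay Pb = Ps − 201, where Ps is the price sellers receive.
On the curves, Pb = 1270 - (10/7)Q and Ps = 83 + Q; the wedge Ps − Pb = 201 gives 83 + Q − (1270 - (10/7)Q) = 201, so Q' = 9716/17.
Then Pb = 1270 − (10/7)·(9716/17) = 7710/17 and Ps = 83 + 1·(9716/17) = 11127/17.
The subsidy expands output by 9716/17 − 8309/17 = 1407/17 past the efficient level; on those units the gap between marginal cost and willingness to pay runs from 0 up to 201.
DWL = ½ × 201 × 1407/17 = 282807/34.

Deadweight loss = 282807/34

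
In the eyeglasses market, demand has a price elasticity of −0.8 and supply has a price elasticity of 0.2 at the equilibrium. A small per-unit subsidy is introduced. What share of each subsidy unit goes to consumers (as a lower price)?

For a small subsidy around the equilibrium, the benefit split depends on the relative slopes, which at a point are proportional to the elasticities.
Buyer share = εs/(εs + |εd|) = 0.2/(0.2 + 0.8) = 0.2; seller share = |εd|/(εs + |εd|) = 0.8.

Consumer share = 0.2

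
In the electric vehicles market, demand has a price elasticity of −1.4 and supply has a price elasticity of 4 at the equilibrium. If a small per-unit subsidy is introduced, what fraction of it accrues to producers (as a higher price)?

For a small subsidy around the equilibrium, the benefit split depends on the relative slopes, which at a point are proportional to the elasticities.
Buyer share = εs/(εs + |εd|) = 4/(4 + 1.4) = 20/27; seller share = |εd|/(εs + |εd|) = 7/27.
So producers capture 7/27 of the subsidy.

Producer share = 7/27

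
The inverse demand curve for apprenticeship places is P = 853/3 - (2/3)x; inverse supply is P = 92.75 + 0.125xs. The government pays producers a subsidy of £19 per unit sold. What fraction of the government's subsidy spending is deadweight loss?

DWL / government spending = 6/133

Pre-subsidy: 853/3 - (2/3)x = 92.75 + 0.125x gives x* = 242 and P* = 123.
With the subsidy, sellers receive Ps = Pb + 19 for each unit, where Pb is the price buyers pay.
On the curves, Pb = 853/3 - (2/3)x and Ps = 92.75 + 0.125x; the wedge Ps − Pb = 19 gives 92.75 + 0.125x − (853/3 - (2/3)x) = 19, so x' = 266.
Then Pb = 853/3 − (2/3)·266 = 107 and Ps = 92.75 + 0.125·266 = 126.
ΔCS = ½(242 + 266)(123 − 107) = 4064; ΔPS = ½(242 + 266)(126 − 123) = 762.
Government spending = 19 × 266 = 5054.
DWL = ½ × 19 × (266 − 242) = 228; fraction = 228 / 5054 = 6/133.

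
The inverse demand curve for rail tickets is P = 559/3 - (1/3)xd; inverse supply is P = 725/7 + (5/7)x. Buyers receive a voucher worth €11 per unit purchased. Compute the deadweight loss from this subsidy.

Pre-subsidy: 559/3 - (1/3)x = 725/7 + (5/7)x gives x* = 79 and P* = 160.
With the rebate, buyers effectively pay Pb = Ps − 11, where Ps is the price sellers receive.
On the curves, Pb = 559/3 - (1/3)x and Ps = 725/7 + (5/7)x; the wedge Ps − Pb = 11 gives 725/7 + (5/7)x − (559/3 - (1/3)x) = 11, so x' = 89.5.
Then Pb = 559/3 − (1/3)·89.5 = 156.5 and Ps = 725/7 + (5/7)·89.5 = 167.5.
The subsidy expands output by 89.5 − 79 = 10.5 past the efficient level; on those units the gap between marginal cost and willingness to pay runs from 0 up to 11.
DWL = ½ × 11 × 10.5 = 57.75.

Deadweight loss = €57.75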